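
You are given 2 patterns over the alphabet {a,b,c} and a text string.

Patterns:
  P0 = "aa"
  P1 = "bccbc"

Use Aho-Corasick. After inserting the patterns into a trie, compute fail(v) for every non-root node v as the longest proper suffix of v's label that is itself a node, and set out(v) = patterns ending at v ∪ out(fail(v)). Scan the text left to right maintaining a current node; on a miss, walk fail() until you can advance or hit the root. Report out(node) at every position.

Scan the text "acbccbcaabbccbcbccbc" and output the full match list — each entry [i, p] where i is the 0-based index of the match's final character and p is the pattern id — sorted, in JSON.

Build:
Trie nodes:
  n0 'ε': a→1 b→3
  n1 'a': a→2
  n2 'aa': ·  ←P0
  n3 'b': c→4
  n4 'bc': c→5
  n5 'bcc': b→6
  n6 'bccb': c→7
  n7 'bccbc': ·  ←P1

Failure links (BFS by depth):
  fail(1) 'a': from fail(0)=0 chase 'a': 0 ⇒ 0;  out=∅∪out(0)=∅
  fail(3) 'b': from fail(0)=0 chase 'b': 0 ⇒ 0;  out=∅∪out(0)=∅
  fail(2) 'aa': from fail(1)=0 chase 'a': 0 ⇒ 1;  out={0}∪out(1)={0}
  fail(4) 'bc': from fail(3)=0 chase 'c': 0 ⇒ 0;  out=∅∪out(0)=∅
  fail(5) 'bcc': from fail(4)=0 chase 'c': 0 ⇒ 0;  out=∅∪out(0)=∅
  fail(6) 'bccb': from fail(5)=0 chase 'b': 0 ⇒ 3;  out=∅∪out(3)=∅
  fail(7) 'bccbc': from fail(6)=3 chase 'c': 3 ⇒ 4;  out={1}∪out(4)={1}

Run:
[0] read 'a'  n0⇒n1
[1] read 'c'  n1⇒n0 (fail-walked)
[2] read 'b'  n0⇒n3
[3] read 'c'  n3⇒n4
[4] read 'c'  n4⇒n5
[5] read 'b'  n5⇒n6
[6] read 'c'  n6⇒n7  emit P1@[2:6]
[7] read 'a'  n7⇒n1 (fail-walked)
[8] read 'a'  n1⇒n2  emit P0@[7:8]
[9] read 'b'  n2⇒n3 (fail-walked)
[10] read 'b'  n3⇒n3 (fail-walked)
[11] read 'c'  n3⇒n4
[12] read 'c'  n4⇒n5
[13] read 'b'  n5⇒n6
[14] read 'c'  n6⇒n7  emit P1@[10:14]
[15] read 'b'  n7⇒n3 (fail-walked)
[16] read 'c'  n3⇒n4
[17] read 'c'  n4⇒n5
[18] read 'b'  n5⇒n6
[19] read 'c'  n6⇒n7  emit P1@[15:19]

Result: [[6,1],[8,0],[14,1],[19,1]]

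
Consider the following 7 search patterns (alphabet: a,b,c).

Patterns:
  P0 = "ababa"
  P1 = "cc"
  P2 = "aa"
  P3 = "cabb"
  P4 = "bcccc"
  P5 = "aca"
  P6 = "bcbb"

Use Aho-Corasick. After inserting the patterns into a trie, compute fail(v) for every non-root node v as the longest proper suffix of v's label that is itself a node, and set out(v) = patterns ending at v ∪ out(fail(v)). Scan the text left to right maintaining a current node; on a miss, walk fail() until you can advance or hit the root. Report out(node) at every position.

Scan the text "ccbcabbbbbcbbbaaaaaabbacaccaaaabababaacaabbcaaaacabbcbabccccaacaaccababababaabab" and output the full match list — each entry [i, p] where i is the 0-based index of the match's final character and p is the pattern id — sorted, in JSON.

Build automaton:
Trie nodes:
  n0 'ε': a→1 b→12 c→6
  n1 'a': a→8 b→2 c→17
  n2 'ab': a→3
  n3 'aba': b→4
  n4 'abab': a→5
  n5 'ababa': ·  ←P0
  n6 'c': a→9 c→7
  n7 'cc': ·  ←P1
  n8 'aa': ·  ←P2
  n9 'ca': b→10
  n10 'cab': b→11
  n11 'cabb': ·  ←P3
  n12 'b': c→13
  n13 'bc': b→19 c→14
  n14 'bcc': c→15
  n15 'bccc': c→16
  n16 'bcccc': ·  ←P4
  n17 'ac': a→18
  n18 'aca': ·  ←P5
  n19 'bcb': b→20
  n20 'bcbb': ·  ←P6

BFS fail/out derivation:
  fail(1) 'a': from fail(0)=0 chase 'a': 0 ⇒ 0;  out=∅∪out(0)=∅
  fail(6) 'c': from fail(0)=0 chase 'c': 0 ⇒ 0;  out=∅∪out(0)=∅
  fail(12) 'b': from fail(0)=0 chase 'b': 0 ⇒ 0;  out=∅∪out(0)=∅
  fail(2) 'ab': from fail(1)=0 chase 'b': 0 ⇒ 12;  out=∅∪out(12)=∅
  fail(7) 'cc': from fail(6)=0 chase 'c': 0 ⇒ 6;  out={1}∪out(6)={1}
  fail(8) 'aa': from fail(1)=0 chase 'a': 0 ⇒ 1;  out={2}∪out(1)={2}
  fail(9) 'ca': from fail(6)=0 chase 'a': 0 ⇒ 1;  out=∅∪out(1)=∅
  fail(13) 'bc': from fail(12)=0 chase 'c': 0 ⇒ 6;  out=∅∪out(6)=∅
  fail(17) 'ac': from fail(1)=0 chase 'c': 0 ⇒ 6;  out=∅∪out(6)=∅
  fail(3) 'aba': from fail(2)=12 chase 'a': 12→0 ⇒ 1;  out=∅∪out(1)=∅
  fail(10) 'cab': from fail(9)=1 chase 'b': 1 ⇒ 2;  out=∅∪out(2)=∅
  fail(14) 'bcc': from fail(13)=6 chase 'c': 6 ⇒ 7;  out=∅∪out(7)={1}
  fail(18) 'aca': from fail(17)=6 chase 'a': 6 ⇒ 9;  out={5}∪out(9)={5}
  fail(19) 'bcb': from fail(13)=6 chase 'b': 6→0 ⇒ 12;  out=∅∪out(12)=∅
  fail(4) 'abab': from fail(3)=1 chase 'b': 1 ⇒ 2;  out=∅∪out(2)=∅
  fail(11) 'cabb': from fail(10)=2 chase 'b': 2→12→0 ⇒ 12;  out={3}∪out(12)={3}
  fail(15) 'bccc': from fail(14)=7 chase 'c': 7→6 ⇒ 7;  out=∅∪out(7)={1}
  fail(20) 'bcbb': from fail(19)=12 chase 'b': 12→0 ⇒ 12;  out={6}∪out(12)={6}
  fail(5) 'ababa': from fail(4)=2 chase 'a': 2 ⇒ 3;  out={0}∪out(3)={0}
  fail(16) 'bcccc': from fail(15)=7 chase 'c': 7→6 ⇒ 7;  out={4}∪out(7)={1,4}

Scan:
i=0 'c': node 0→6
i=1 'c': node 6→7  ** P1@[0:1]
i=2 'b': node 7→12 ·f
i=3 'c': node 12→13
i=4 'a': node 13→9 ·f
i=5 'b': node 9→10
i=6 'b': node 10→11  ** P3@[3:6]
i=7 'b': node 11→12 ·f
i=8 'b': node 12→12 ·f
i=9 'b': node 12→12 ·f
i=10 'c': node 12→13
i=11 'b': node 13→19
i=12 'b': node 19→20  ** P6@[9:12]
i=13 'b': node 20→12 ·f
i=14 'a': node 12→1 ·f
i=15 'a': node 1→8  ** P2@[14:15]
i=16 'a': node 8→8 ·f  ** P2@[15:16]
i=17 'a': node 8→8 ·f  ** P2@[16:17]
i=18 'a': node 8→8 ·f  ** P2@[17:18]
i=19 'a': node 8→8 ·f  ** P2@[18:19]
i=20 'b': node 8→2 ·f
i=21 'b': node 2→12 ·f
i=22 'a': node 12→1 ·f
i=23 'c': node 1→17
i=24 'a': node 17→18  ** P5@[22:24]
i=25 'c': node 18→17 ·f
i=26 'c': node 17→7 ·f  ** P1@[25:26]
i=27 'a': node 7→9 ·f
i=28 'a': node 9→8 ·f  ** P2@[27:28]
i=29 'a': node 8→8 ·f  ** P2@[28:29]
i=30 'a': node 8→8 ·f  ** P2@[29:30]
i=31 'b': node 8→2 ·f
i=32 'a': node 2→3
i=33 'b': node 3→4
i=34 'a': node 4→5  ** P0@[30:34]
i=35 'b': node 5→4 ·f
i=36 'a': node 4→5  ** P0@[32:36]
i=37 'a': node 5→8 ·f  ** P2@[36:37]
i=38 'c': node 8→17 ·f
i=39 'a': node 17→18  ** P5@[37:39]
i=40 'a': node 18→8 ·f  ** P2@[39:40]
i=41 'b': node 8→2 ·f
i=42 'b': node 2→12 ·f
i=43 'c': node 12→13
i=44 'a': node 13→9 ·f
i=45 'a': node 9→8 ·f  ** P2@[44:45]
i=46 'a': node 8→8 ·f  ** P2@[45:46]
i=47 'a': node 8→8 ·f  ** P2@[46:47]
i=48 'c': node 8→17 ·f
i=49 'a': node 17→18  ** P5@[47:49]
i=50 'b': node 18→10 ·f
i=51 'b': node 10→11  ** P3@[48:51]
i=52 'c': node 11→13 ·f
i=53 'b': node 13→19
i=54 'a': node 19→1 ·f
i=55 'b': node 1→2
i=56 'c': node 2→13 ·f
i=57 'c': node 13→14  ** P1@[56:57]
i=58 'c': node 14→15  ** P1@[57:58]
i=59 'c': node 15→16  ** P1@[58:59],P4@[55:59]
i=60 'a': node 16→9 ·f
i=61 'a': node 9→8 ·f  ** P2@[60:61]
i=62 'c': node 8→17 ·f
i=63 'a': node 17→18  ** P5@[61:63]
i=64 'a': node 18→8 ·f  ** P2@[63:64]
i=65 'c': node 8→17 ·f
i=66 'c': node 17→7 ·f  ** P1@[65:66]
i=67 'a': node 7→9 ·f
i=68 'b': node 9→10
i=69 'a': node 10→3 ·f
i=70 'b': node 3→4
i=71 'a': node 4→5  ** P0@[67:71]
i=72 'b': node 5→4 ·f
i=73 'a': node 4→5  ** P0@[69:73]
i=74 'b': node 5→4 ·f
i=75 'a': node 4→5  ** P0@[71:75]
i=76 'a': node 5→8 ·f  ** P2@[75:76]
i=77 'b': node 8→2 ·f
i=78 'a': node 2→3
i=79 'b': node 3→4

Result: [[1,1],[6,3],[12,6],[15,2],[16,2],[17,2],[18,2],[19,2],[24,5],[26,1],[28,2],[29,2],[30,2],[34,0],[36,0],[37,2],[39,5],[40,2],[45,2],[46,2],[47,2],[49,5],[51,3],[57,1],[58,1],[59,1],[59,4],[61,2],[63,5],[64,2],[66,1],[71,0],[73,0],[75,0],[76,2]]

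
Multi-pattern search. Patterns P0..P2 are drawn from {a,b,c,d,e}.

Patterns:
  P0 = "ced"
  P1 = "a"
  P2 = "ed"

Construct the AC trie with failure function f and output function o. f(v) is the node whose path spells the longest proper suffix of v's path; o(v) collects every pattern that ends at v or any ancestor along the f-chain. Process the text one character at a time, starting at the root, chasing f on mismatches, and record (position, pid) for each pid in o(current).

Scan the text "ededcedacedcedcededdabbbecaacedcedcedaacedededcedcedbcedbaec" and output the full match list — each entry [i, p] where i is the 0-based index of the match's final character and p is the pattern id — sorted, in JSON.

Build automaton:
Trie (insert patterns):
  n0 'ε': a→4 c→1 e→5
  n1 'c': e→2
  n2 'ce': d→3
  n3 'ced': ·  ←P0
  n4 'a': ·  ←P1
  n5 'e': d→6
  n6 'ed': ·  ←P2

BFS fail/out derivation:
  n1('c'): parent n0 fail=0; on 'c' 0 → fail=0;  out ∅∪∅=∅
  n4('a'): parent n0 fail=0; on 'a' 0 → fail=0;  out {1}∪∅={1}
  n5('e'): parent n0 fail=0; on 'e' 0 → fail=0;  out ∅∪∅=∅
  n2('ce'): parent n1 fail=0; on 'e' 0 → fail=5;  out ∅∪∅=∅
  n6('ed'): parent n5 fail=0; on 'd' 0 → fail=0;  out {2}∪∅={2}
  n3('ced'): parent n2 fail=5; on 'd' 5 → fail=6;  out {0}∪{2}={0,2}

Text stream:
pos 0 'e': at 5
pos 1 'd': at 6  emit P2@[0:1]
pos 2 'e': at 5 ·f
pos 3 'd': at 6  emit P2@[2:3]
pos 4 'c': at 1 ·f
pos 5 'e': at 2
pos 6 'd': at 3  emit P0@[4:6],P2@[5:6]
pos 7 'a': at 4 ·f  emit P1@[7:7]
pos 8 'c': at 1 ·f
pos 9 'e': at 2
pos 10 'd': at 3  emit P0@[8:10],P2@[9:10]
pos 11 'c': at 1 ·f
pos 12 'e': at 2
pos 13 'd': at 3  emit P0@[11:13],P2@[12:13]
pos 14 'c': at 1 ·f
pos 15 'e': at 2
pos 16 'd': at 3  emit P0@[14:16],P2@[15:16]
pos 17 'e': at 5 ·f
pos 18 'd': at 6  emit P2@[17:18]
pos 19 'd': at 0 ·f
pos 20 'a': at 4  emit P1@[20:20]
pos 21 'b': at 0 ·f
pos 22 'b': at 0
pos 23 'b': at 0
pos 24 'e': at 5
pos 25 'c': at 1 ·f
pos 26 'a': at 4 ·f  emit P1@[26:26]
pos 27 'a': at 4 ·f  emit P1@[27:27]
pos 28 'c': at 1 ·f
pos 29 'e': at 2
pos 30 'd': at 3  emit P0@[28:30],P2@[29:30]
pos 31 'c': at 1 ·f
pos 32 'e': at 2
pos 33 'd': at 3  emit P0@[31:33],P2@[32:33]
pos 34 'c': at 1 ·f
pos 35 'e': at 2
pos 36 'd': at 3  emit P0@[34:36],P2@[35:36]
pos 37 'a': at 4 ·f  emit P1@[37:37]
pos 38 'a': at 4 ·f  emit P1@[38:38]
pos 39 'c': at 1 ·f
pos 40 'e': at 2
pos 41 'd': at 3  emit P0@[39:41],P2@[40:41]
pos 42 'e': at 5 ·f
pos 43 'd': at 6  emit P2@[42:43]
pos 44 'e': at 5 ·f
pos 45 'd': at 6  emit P2@[44:45]
pos 46 'c': at 1 ·f
pos 47 'e': at 2
pos 48 'd': at 3  emit P0@[46:48],P2@[47:48]
pos 49 'c': at 1 ·f
pos 50 'e': at 2
pos 51 'd': at 3  emit P0@[49:51],P2@[50:51]
pos 52 'b': at 0 ·f
pos 53 'c': at 1
pos 54 'e': at 2
pos 55 'd': at 3  emit P0@[53:55],P2@[54:55]
pos 56 'b': at 0 ·f
pos 57 'a': at 4  emit P1@[57:57]
pos 58 'e': at 5 ·f
pos 59 'c': at 1 ·f

Result: [[1,2],[3,2],[6,0],[6,2],[7,1],[10,0],[10,2],[13,0],[13,2],[16,0],[16,2],[18,2],[20,1],[26,1],[27,1],[30,0],[30,2],[33,0],[33,2],[36,0],[36,2],[37,1],[38,1],[41,0],[41,2],[43,2],[45,2],[48,0],[48,2],[51,0],[51,2],[55,0],[55,2],[57,1]]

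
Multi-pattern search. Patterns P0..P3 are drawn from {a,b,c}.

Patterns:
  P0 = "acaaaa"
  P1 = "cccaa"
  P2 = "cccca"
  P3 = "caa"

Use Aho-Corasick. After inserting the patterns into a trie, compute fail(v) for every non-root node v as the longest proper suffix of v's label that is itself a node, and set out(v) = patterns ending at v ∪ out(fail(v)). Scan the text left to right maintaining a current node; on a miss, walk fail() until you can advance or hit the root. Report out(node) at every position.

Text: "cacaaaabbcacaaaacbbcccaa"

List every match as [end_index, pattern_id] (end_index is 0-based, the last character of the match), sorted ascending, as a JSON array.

Build automaton:
Trie nodes:
  0='ε' goto a→1 c→7
  1='a' goto c→2
  2='ac' goto a→3
  3='aca' goto a→4
  4='acaa' goto a→5
  5='acaaa' goto a→6
  6='acaaaa' goto ·  ←P0
  7='c' goto a→14 c→8
  8='cc' goto c→9
  9='ccc' goto a→10 c→12
  10='ccca' goto a→11
  11='cccaa' goto ·  ←P1
  12='cccc' goto a→13
  13='cccca' goto ·  ←P2
  14='ca' goto a→15
  15='caa' goto ·  ←P3

Failure links (BFS by depth):
  fail(1) 'a': from fail(0)=0 chase 'a': 0 ⇒ 0;  out=∅∪out(0)=∅
  fail(7) 'c': from fail(0)=0 chase 'c': 0 ⇒ 0;  out=∅∪out(0)=∅
  fail(2) 'ac': from fail(1)=0 chase 'c': 0 ⇒ 7;  out=∅∪out(7)=∅
  fail(8) 'cc': from fail(7)=0 chase 'c': 0 ⇒ 7;  out=∅∪out(7)=∅
  fail(14) 'ca': from fail(7)=0 chase 'a': 0 ⇒ 1;  out=∅∪out(1)=∅
  fail(3) 'aca': from fail(2)=7 chase 'a': 7 ⇒ 14;  out=∅∪out(14)=∅
  fail(9) 'ccc': from fail(8)=7 chase 'c': 7 ⇒ 8;  out=∅∪out(8)=∅
  fail(15) 'caa': from fail(14)=1 chase 'a': 1→0 ⇒ 1;  out={3}∪out(1)={3}
  fail(4) 'acaa': from fail(3)=14 chase 'a': 14 ⇒ 15;  out=∅∪out(15)={3}
  fail(10) 'ccca': from fail(9)=8 chase 'a': 8→7 ⇒ 14;  out=∅∪out(14)=∅
  fail(12) 'cccc': from fail(9)=8 chase 'c': 8 ⇒ 9;  out=∅∪out(9)=∅
  fail(5) 'acaaa': from fail(4)=15 chase 'a': 15→1→0 ⇒ 1;  out=∅∪out(1)=∅
  fail(11) 'cccaa': from fail(10)=14 chase 'a': 14 ⇒ 15;  out={1}∪out(15)={1,3}
  fail(13) 'cccca': from fail(12)=9 chase 'a': 9 ⇒ 10;  out={2}∪out(10)={2}
  fail(6) 'acaaaa': from fail(5)=1 chase 'a': 1→0 ⇒ 1;  out={0}∪out(1)={0}

Run:
i=0 'c': node 0→7
i=1 'a': node 7→14
i=2 'c': node 14→2 (fail-walked)
i=3 'a': node 2→3
i=4 'a': node 3→4  ** P3@[2:4]
i=5 'a': node 4→5
i=6 'a': node 5→6  ** P0@[1:6]
i=7 'b': node 6→0 (fail-walked)
i=8 'b': node 0→0
i=9 'c': node 0→7
i=10 'a': node 7→14
i=11 'c': node 14→2 (fail-walked)
i=12 'a': node 2→3
i=13 'a': node 3→4  ** P3@[11:13]
i=14 'a': node 4→5
i=15 'a': node 5→6  ** P0@[10:15]
i=16 'c': node 6→2 (fail-walked)
i=17 'b': node 2→0 (fail-walked)
i=18 'b': node 0→0
i=19 'c': node 0→7
i=20 'c': node 7→8
i=21 'c': node 8→9
i=22 'a': node 9→10
i=23 'a': node 10→11  ** P1@[19:23],P3@[21:23]

All matches (sorted): [[4,3],[6,0],[13,3],[15,0],[23,1],[23,3]]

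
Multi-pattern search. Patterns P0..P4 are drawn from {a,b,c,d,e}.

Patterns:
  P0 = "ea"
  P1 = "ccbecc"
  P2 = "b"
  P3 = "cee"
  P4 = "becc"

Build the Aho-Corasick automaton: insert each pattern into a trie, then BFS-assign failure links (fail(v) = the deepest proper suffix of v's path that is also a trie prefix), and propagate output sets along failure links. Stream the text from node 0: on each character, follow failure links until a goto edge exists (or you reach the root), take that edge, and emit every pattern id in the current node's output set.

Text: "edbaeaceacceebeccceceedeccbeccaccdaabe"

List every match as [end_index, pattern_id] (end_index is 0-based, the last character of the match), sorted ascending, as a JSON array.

Build:
Trie nodes:
  n0 'ε': b→9 c→3 e→1
  n1 'e': a→2
  n2 'ea': ·  [P0 ends]
  n3 'c': c→4 e→10
  n4 'cc': b→5
  n5 'ccb': e→6
  n6 'ccbe': c→7
  n7 'ccbec': c→8
  n8 'ccbecc': ·  [P1 ends]
  n9 'b': e→12  [P2 ends]
  n10 'ce': e→11
  n11 'cee': ·  [P3 ends]
  n12 'be': c→13
  n13 'bec': c→14
  n14 'becc': ·  [P4 ends]

BFS fail/out derivation:
  fail(1) 'e': from fail(0)=0 chase 'e': 0 ⇒ 0;  out=∅∪out(0)=∅
  fail(3) 'c': from fail(0)=0 chase 'c': 0 ⇒ 0;  out=∅∪out(0)=∅
  fail(9) 'b': from fail(0)=0 chase 'b': 0 ⇒ 0;  out={2}∪out(0)={2}
  fail(2) 'ea': from fail(1)=0 chase 'a': 0 ⇒ 0;  out={0}∪out(0)={0}
  fail(4) 'cc': from fail(3)=0 chase 'c': 0 ⇒ 3;  out=∅∪out(3)=∅
  fail(10) 'ce': from fail(3)=0 chase 'e': 0 ⇒ 1;  out=∅∪out(1)=∅
  fail(12) 'be': from fail(9)=0 chase 'e': 0 ⇒ 1;  out=∅∪out(1)=∅
  fail(5) 'ccb': from fail(4)=3 chase 'b': 3→0 ⇒ 9;  out=∅∪out(9)={2}
  fail(11) 'cee': from fail(10)=1 chase 'e': 1→0 ⇒ 1;  out={3}∪out(1)={3}
  fail(13) 'bec': from fail(12)=1 chase 'c': 1→0 ⇒ 3;  out=∅∪out(3)=∅
  fail(6) 'ccbe': from fail(5)=9 chase 'e': 9 ⇒ 12;  out=∅∪out(12)=∅
  fail(14) 'becc': from fail(13)=3 chase 'c': 3 ⇒ 4;  out={4}∪out(4)={4}
  fail(7) 'ccbec': from fail(6)=12 chase 'c': 12 ⇒ 13;  out=∅∪out(13)=∅
  fail(8) 'ccbecc': from fail(7)=13 chase 'c': 13 ⇒ 14;  out={1}∪out(14)={1,4}

Run:
i=0 'e': node 0→1
i=1 'd': node 1→0 (via fail)
i=2 'b': node 0→9  ** P2@[2:2]
i=3 'a': node 9→0 (via fail)
i=4 'e': node 0→1
i=5 'a': node 1→2  ** P0@[4:5]
i=6 'c': node 2→3 (via fail)
i=7 'e': node 3→10
i=8 'a': node 10→2 (via fail)  ** P0@[7:8]
i=9 'c': node 2→3 (via fail)
i=10 'c': node 3→4
i=11 'e': node 4→10 (via fail)
i=12 'e': node 10→11  ** P3@[10:12]
i=13 'b': node 11→9 (via fail)  ** P2@[13:13]
i=14 'e': node 9→12
i=15 'c': node 12→13
i=16 'c': node 13→14  ** P4@[13:16]
i=17 'c': node 14→4 (via fail)
i=18 'e': node 4→10 (via fail)
i=19 'c': node 10→3 (via fail)
i=20 'e': node 3→10
i=21 'e': node 10→11  ** P3@[19:21]
i=22 'd': node 11→0 (via fail)
i=23 'e': node 0→1
i=24 'c': node 1→3 (via fail)
i=25 'c': node 3→4
i=26 'b': node 4→5  ** P2@[26:26]
i=27 'e': node 5→6
i=28 'c': node 6→7
i=29 'c': node 7→8  ** P1@[24:29],P4@[26:29]
i=30 'a': node 8→0 (via fail)
i=31 'c': node 0→3
i=32 'c': node 3→4
i=33 'd': node 4→0 (via fail)
i=34 'a': node 0→0
i=35 'a': node 0→0
i=36 'b': node 0→9  ** P2@[36:36]
i=37 'e': node 9→12

Result: [[2,2],[5,0],[8,0],[12,3],[13,2],[16,4],[21,3],[26,2],[29,1],[29,4],[36,2]]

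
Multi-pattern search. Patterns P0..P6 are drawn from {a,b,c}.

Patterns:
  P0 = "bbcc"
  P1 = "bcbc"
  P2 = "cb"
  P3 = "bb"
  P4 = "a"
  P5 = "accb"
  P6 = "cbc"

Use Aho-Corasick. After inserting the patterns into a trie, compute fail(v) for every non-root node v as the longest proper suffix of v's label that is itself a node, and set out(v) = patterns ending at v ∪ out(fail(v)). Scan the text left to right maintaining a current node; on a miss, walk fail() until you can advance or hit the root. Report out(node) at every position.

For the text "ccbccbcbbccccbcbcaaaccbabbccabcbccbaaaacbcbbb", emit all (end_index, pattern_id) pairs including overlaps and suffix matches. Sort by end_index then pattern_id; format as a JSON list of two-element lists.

Build:
Trie nodes:
  n0 'ε': a→10 b→1 c→8
  n1 'b': b→2 c→5
  n2 'bb': c→3  [P3 ends]
  n3 'bbc': c→4
  n4 'bbcc': ·  [P0 ends]
  n5 'bc': b→6
  n6 'bcb': c→7
  n7 'bcbc': ·  [P1 ends]
  n8 'c': b→9
  n9 'cb': c→14  [P2 ends]
  n10 'a': c→11  [P4 ends]
  n11 'ac': c→12
  n12 'acc': b→13
  n13 'accb': ·  [P5 ends]
  n14 'cbc': ·  [P6 ends]

BFS fail/out derivation:
  fail(1) 'b': from fail(0)=0 chase 'b': 0 ⇒ 0;  out=∅∪out(0)=∅
  fail(8) 'c': from fail(0)=0 chase 'c': 0 ⇒ 0;  out=∅∪out(0)=∅
  fail(10) 'a': from fail(0)=0 chase 'a': 0 ⇒ 0;  out={4}∪out(0)={4}
  fail(2) 'bb': from fail(1)=0 chase 'b': 0 ⇒ 1;  out={3}∪out(1)={3}
  fail(5) 'bc': from fail(1)=0 chase 'c': 0 ⇒ 8;  out=∅∪out(8)=∅
  fail(9) 'cb': from fail(8)=0 chase 'b': 0 ⇒ 1;  out={2}∪out(1)={2}
  fail(11) 'ac': from fail(10)=0 chase 'c': 0 ⇒ 8;  out=∅∪out(8)=∅
  fail(3) 'bbc': from fail(2)=1 chase 'c': 1 ⇒ 5;  out=∅∪out(5)=∅
  fail(6) 'bcb': from fail(5)=8 chase 'b': 8 ⇒ 9;  out=∅∪out(9)={2}
  fail(12) 'acc': from fail(11)=8 chase 'c': 8→0 ⇒ 8;  out=∅∪out(8)=∅
  fail(14) 'cbc': from fail(9)=1 chase 'c': 1 ⇒ 5;  out={6}∪out(5)={6}
  fail(4) 'bbcc': from fail(3)=5 chase 'c': 5→8→0 ⇒ 8;  out={0}∪out(8)={0}
  fail(7) 'bcbc': from fail(6)=9 chase 'c': 9 ⇒ 14;  out={1}∪out(14)={1,6}
  fail(13) 'accb': from fail(12)=8 chase 'b': 8 ⇒ 9;  out={5}∪out(9)={2,5}

Run:
pos 0 'c': at 8
pos 1 'c': at 8 ·f
pos 2 'b': at 9  emit P2@[1:2]
pos 3 'c': at 14  emit P6@[1:3]
pos 4 'c': at 8 ·f
pos 5 'b': at 9  emit P2@[4:5]
pos 6 'c': at 14  emit P6@[4:6]
pos 7 'b': at 6 ·f  emit P2@[6:7]
pos 8 'b': at 2 ·f  emit P3@[7:8]
pos 9 'c': at 3
pos 10 'c': at 4  emit P0@[7:10]
pos 11 'c': at 8 ·f
pos 12 'c': at 8 ·f
pos 13 'b': at 9  emit P2@[12:13]
pos 14 'c': at 14  emit P6@[12:14]
pos 15 'b': at 6 ·f  emit P2@[14:15]
pos 16 'c': at 7  emit P1@[13:16],P6@[14:16]
pos 17 'a': at 10 ·f  emit P4@[17:17]
pos 18 'a': at 10 ·f  emit P4@[18:18]
pos 19 'a': at 10 ·f  emit P4@[19:19]
pos 20 'c': at 11
pos 21 'c': at 12
pos 22 'b': at 13  emit P2@[21:22],P5@[19:22]
pos 23 'a': at 10 ·f  emit P4@[23:23]
pos 24 'b': at 1 ·f
pos 25 'b': at 2  emit P3@[24:25]
pos 26 'c': at 3
pos 27 'c': at 4  emit P0@[24:27]
pos 28 'a': at 10 ·f  emit P4@[28:28]
pos 29 'b': at 1 ·f
pos 30 'c': at 5
pos 31 'b': at 6  emit P2@[30:31]
pos 32 'c': at 7  emit P1@[29:32],P6@[30:32]
pos 33 'c': at 8 ·f
pos 34 'b': at 9  emit P2@[33:34]
pos 35 'a': at 10 ·f  emit P4@[35:35]
pos 36 'a': at 10 ·f  emit P4@[36:36]
pos 37 'a': at 10 ·f  emit P4@[37:37]
pos 38 'a': at 10 ·f  emit P4@[38:38]
pos 39 'c': at 11
pos 40 'b': at 9 ·f  emit P2@[39:40]
pos 41 'c': at 14  emit P6@[39:41]
pos 42 'b': at 6 ·f  emit P2@[41:42]
pos 43 'b': at 2 ·f  emit P3@[42:43]
pos 44 'b': at 2 ·f  emit P3@[43:44]

Matches: [[2,2],[3,6],[5,2],[6,6],[7,2],[8,3],[10,0],[13,2],[14,6],[15,2],[16,1],[16,6],[17,4],[18,4],[19,4],[22,2],[22,5],[23,4],[25,3],[27,0],[28,4],[31,2],[32,1],[32,6],[34,2],[35,4],[36,4],[37,4],[38,4],[40,2],[41,6],[42,2],[43,3],[44,3]]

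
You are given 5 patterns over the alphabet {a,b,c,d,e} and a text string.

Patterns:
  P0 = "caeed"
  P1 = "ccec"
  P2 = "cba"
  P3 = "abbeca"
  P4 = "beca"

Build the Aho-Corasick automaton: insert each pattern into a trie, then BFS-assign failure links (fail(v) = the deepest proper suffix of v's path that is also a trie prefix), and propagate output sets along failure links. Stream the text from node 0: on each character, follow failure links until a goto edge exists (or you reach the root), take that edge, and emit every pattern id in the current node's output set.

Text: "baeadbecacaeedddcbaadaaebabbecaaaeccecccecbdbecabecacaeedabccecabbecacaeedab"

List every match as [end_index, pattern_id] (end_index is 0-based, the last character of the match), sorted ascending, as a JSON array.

Build:
Trie nodes:
  0='ε' goto a→11 b→17 c→1
  1='c' goto a→2 b→9 c→6
  2='ca' goto e→3
  3='cae' goto e→4
  4='caee' goto d→5
  5='caeed' goto ·  [P0 ends]
  6='cc' goto e→7
  7='cce' goto c→8
  8='ccec' goto ·  [P1 ends]
  9='cb' goto a→10
  10='cba' goto ·  [P2 ends]
  11='a' goto b→12
  12='ab' goto b→13
  13='abb' goto e→14
  14='abbe' goto c→15
  15='abbec' goto a→16
  16='abbeca' goto ·  [P3 ends]
  17='b' goto e→18
  18='be' goto c→19
  19='bec' goto a→20
  20='beca' goto ·  [P4 ends]

BFS fail/out derivation:
  n1('c'): parent n0 fail=0; on 'c' 0 → fail=0;  out ∅∪∅=∅
  n11('a'): parent n0 fail=0; on 'a' 0 → fail=0;  out ∅∪∅=∅
  n17('b'): parent n0 fail=0; on 'b' 0 → fail=0;  out ∅∪∅=∅
  n2('ca'): parent n1 fail=0; on 'a' 0 → fail=11;  out ∅∪∅=∅
  n6('cc'): parent n1 fail=0; on 'c' 0 → fail=1;  out ∅∪∅=∅
  n9('cb'): parent n1 fail=0; on 'b' 0 → fail=17;  out ∅∪∅=∅
  n12('ab'): parent n11 fail=0; on 'b' 0 → fail=17;  out ∅∪∅=∅
  n18('be'): parent n17 fail=0; on 'e' 0 → fail=0;  out ∅∪∅=∅
  n3('cae'): parent n2 fail=11; on 'e' 11→0 → fail=0;  out ∅∪∅=∅
  n7('cce'): parent n6 fail=1; on 'e' 1→0 → fail=0;  out ∅∪∅=∅
  n10('cba'): parent n9 fail=17; on 'a' 17→0 → fail=11;  out {2}∪∅={2}
  n13('abb'): parent n12 fail=17; on 'b' 17→0 → fail=17;  out ∅∪∅=∅
  n19('bec'): parent n18 fail=0; on 'c' 0 → fail=1;  out ∅∪∅=∅
  n4('caee'): parent n3 fail=0; on 'e' 0 → fail=0;  out ∅∪∅=∅
  n8('ccec'): parent n7 fail=0; on 'c' 0 → fail=1;  out {1}∪∅={1}
  n14('abbe'): parent n13 fail=17; on 'e' 17 → fail=18;  out ∅∪∅=∅
  n20('beca'): parent n19 fail=1; on 'a' 1 → fail=2;  out {4}∪∅={4}
  n5('caeed'): parent n4 fail=0; on 'd' 0 → fail=0;  out {0}∪∅={0}
  n15('abbec'): parent n14 fail=18; on 'c' 18 → fail=19;  out ∅∪∅=∅
  n16('abbeca'): parent n15 fail=19; on 'a' 19 → fail=20;  out {3}∪{4}={3,4}

Run:
i=0 'b': node 0→17
i=1 'a': node 17→11 (via fail)
i=2 'e': node 11→0 (via fail)
i=3 'a': node 0→11
i=4 'd': node 11→0 (via fail)
i=5 'b': node 0→17
i=6 'e': node 17→18
i=7 'c': node 18→19
i=8 'a': node 19→20  → match P4@[5:8]
i=9 'c': node 20→1 (via fail)
i=10 'a': node 1→2
i=11 'e': node 2→3
i=12 'e': node 3→4
i=13 'd': node 4→5  → match P0@[9:13]
i=14 'd': node 5→0 (via fail)
i=15 'd': node 0→0
i=16 'c': node 0→1
i=17 'b': node 1→9
i=18 'a': node 9→10  → match P2@[16:18]
i=19 'a': node 10→11 (via fail)
i=20 'd': node 11→0 (via fail)
i=21 'a': node 0→11
i=22 'a': node 11→11 (via fail)
i=23 'e': node 11→0 (via fail)
i=24 'b': node 0→17
i=25 'a': node 17→11 (via fail)
i=26 'b': node 11→12
i=27 'b': node 12→13
i=28 'e': node 13→14
i=29 'c': node 14→15
i=30 'a': node 15→16  → match P3@[25:30],P4@[27:30]
i=31 'a': node 16→11 (via fail)
i=32 'a': node 11→11 (via fail)
i=33 'e': node 11→0 (via fail)
i=34 'c': node 0→1
i=35 'c': node 1→6
i=36 'e': node 6→7
i=37 'c': node 7→8  → match P1@[34:37]
i=38 'c': node 8→6 (via fail)
i=39 'c': node 6→6 (via fail)
i=40 'e': node 6→7
i=41 'c': node 7→8  → match P1@[38:41]
i=42 'b': node 8→9 (via fail)
i=43 'd': node 9→0 (via fail)
i=44 'b': node 0→17
i=45 'e': node 17→18
i=46 'c': node 18→19
i=47 'a': node 19→20  → match P4@[44:47]
i=48 'b': node 20→12 (via fail)
i=49 'e': node 12→18 (via fail)
i=50 'c': node 18→19
i=51 'a': node 19→20  → match P4@[48:51]
i=52 'c': node 20→1 (via fail)
i=53 'a': node 1→2
i=54 'e': node 2→3
i=55 'e': node 3→4
i=56 'd': node 4→5  → match P0@[52:56]
i=57 'a': node 5→11 (via fail)
i=58 'b': node 11→12
i=59 'c': node 12→1 (via fail)
i=60 'c': node 1→6
i=61 'e': node 6→7
i=62 'c': node 7→8  → match P1@[59:62]
i=63 'a': node 8→2 (via fail)
i=64 'b': node 2→12 (via fail)
i=65 'b': node 12→13
i=66 'e': node 13→14
i=67 'c': node 14→15
i=68 'a': node 15→16  → match P3@[63:68],P4@[65:68]
i=69 'c': node 16→1 (via fail)
i=70 'a': node 1→2
i=71 'e': node 2→3
i=72 'e': node 3→4
i=73 'd': node 4→5  → match P0@[69:73]
i=74 'a': node 5→11 (via fail)
i=75 'b': node 11→12

All matches (sorted): [[8,4],[13,0],[18,2],[30,3],[30,4],[37,1],[41,1],[47,4],[51,4],[56,0],[62,1],[68,3],[68,4],[73,0]]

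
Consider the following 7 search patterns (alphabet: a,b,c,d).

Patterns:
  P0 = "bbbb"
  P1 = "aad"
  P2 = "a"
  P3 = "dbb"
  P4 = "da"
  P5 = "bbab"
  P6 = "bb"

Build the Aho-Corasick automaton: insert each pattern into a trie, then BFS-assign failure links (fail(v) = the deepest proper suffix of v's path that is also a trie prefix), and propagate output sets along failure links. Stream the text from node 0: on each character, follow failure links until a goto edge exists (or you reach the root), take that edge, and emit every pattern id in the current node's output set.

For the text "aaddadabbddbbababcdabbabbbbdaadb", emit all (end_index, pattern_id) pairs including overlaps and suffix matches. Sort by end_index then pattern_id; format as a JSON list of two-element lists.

Construct AC machine:
Trie nodes:
  n0 'ε': a→5 b→1 d→8
  n1 'b': b→2
  n2 'bb': a→12 b→3  [P6 ends]
  n3 'bbb': b→4
  n4 'bbbb': ·  [P0 ends]
  n5 'a': a→6  [P2 ends]
  n6 'aa': d→7
  n7 'aad': ·  [P1 ends]
  n8 'd': a→11 b→9
  n9 'db': b→10
  n10 'dbb': ·  [P3 ends]
  n11 'da': ·  [P4 ends]
  n12 'bba': b→13
  n13 'bbab': ·  [P5 ends]

BFS fail/out derivation:
  fail(1) 'b': from fail(0)=0 chase 'b': 0 ⇒ 0;  out=∅∪out(0)=∅
  fail(5) 'a': from fail(0)=0 chase 'a': 0 ⇒ 0;  out={2}∪out(0)={2}
  fail(8) 'd': from fail(0)=0 chase 'd': 0 ⇒ 0;  out=∅∪out(0)=∅
  fail(2) 'bb': from fail(1)=0 chase 'b': 0 ⇒ 1;  out={6}∪out(1)={6}
  fail(6) 'aa': from fail(5)=0 chase 'a': 0 ⇒ 5;  out=∅∪out(5)={2}
  fail(9) 'db': from fail(8)=0 chase 'b': 0 ⇒ 1;  out=∅∪out(1)=∅
  fail(11) 'da': from fail(8)=0 chase 'a': 0 ⇒ 5;  out={4}∪out(5)={2,4}
  fail(3) 'bbb': from fail(2)=1 chase 'b': 1 ⇒ 2;  out=∅∪out(2)={6}
  fail(7) 'aad': from fail(6)=5 chase 'd': 5→0 ⇒ 8;  out={1}∪out(8)={1}
  fail(10) 'dbb': from fail(9)=1 chase 'b': 1 ⇒ 2;  out={3}∪out(2)={3,6}
  fail(12) 'bba': from fail(2)=1 chase 'a': 1→0 ⇒ 5;  out=∅∪out(5)={2}
  fail(4) 'bbbb': from fail(3)=2 chase 'b': 2 ⇒ 3;  out={0}∪out(3)={0,6}
  fail(13) 'bbab': from fail(12)=5 chase 'b': 5→0 ⇒ 1;  out={5}∪out(1)={5}

Run:
i=0 'a': node 0→5  emit P2@[0:0]
i=1 'a': node 5→6  emit P2@[1:1]
i=2 'd': node 6→7  emit P1@[0:2]
i=3 'd': node 7→8 ·f
i=4 'a': node 8→11  emit P2@[4:4],P4@[3:4]
i=5 'd': node 11→8 ·f
i=6 'a': node 8→11  emit P2@[6:6],P4@[5:6]
i=7 'b': node 11→1 ·f
i=8 'b': node 1→2  emit P6@[7:8]
i=9 'd': node 2→8 ·f
i=10 'd': node 8→8 ·f
i=11 'b': node 8→9
i=12 'b': node 9→10  emit P3@[10:12],P6@[11:12]
i=13 'a': node 10→12 ·f  emit P2@[13:13]
i=14 'b': node 12→13  emit P5@[11:14]
i=15 'a': node 13→5 ·f  emit P2@[15:15]
i=16 'b': node 5→1 ·f
i=17 'c': node 1→0 ·f
i=18 'd': node 0→8
i=19 'a': node 8→11  emit P2@[19:19],P4@[18:19]
i=20 'b': node 11→1 ·f
i=21 'b': node 1→2  emit P6@[20:21]
i=22 'a': node 2→12  emit P2@[22:22]
i=23 'b': node 12→13  emit P5@[20:23]
i=24 'b': node 13→2 ·f  emit P6@[23:24]
i=25 'b': node 2→3  emit P6@[24:25]
i=26 'b': node 3→4  emit P0@[23:26],P6@[25:26]
i=27 'd': node 4→8 ·f
i=28 'a': node 8→11  emit P2@[28:28],P4@[27:28]
i=29 'a': node 11→6 ·f  emit P2@[29:29]
i=30 'd': node 6→7  emit P1@[28:30]
i=31 'b': node 7→9 ·f

Matches: [[0,2],[1,2],[2,1],[4,2],[4,4],[6,2],[6,4],[8,6],[12,3],[12,6],[13,2],[14,5],[15,2],[19,2],[19,4],[21,6],[22,2],[23,5],[24,6],[25,6],[26,0],[26,6],[28,2],[28,4],[29,2],[30,1]]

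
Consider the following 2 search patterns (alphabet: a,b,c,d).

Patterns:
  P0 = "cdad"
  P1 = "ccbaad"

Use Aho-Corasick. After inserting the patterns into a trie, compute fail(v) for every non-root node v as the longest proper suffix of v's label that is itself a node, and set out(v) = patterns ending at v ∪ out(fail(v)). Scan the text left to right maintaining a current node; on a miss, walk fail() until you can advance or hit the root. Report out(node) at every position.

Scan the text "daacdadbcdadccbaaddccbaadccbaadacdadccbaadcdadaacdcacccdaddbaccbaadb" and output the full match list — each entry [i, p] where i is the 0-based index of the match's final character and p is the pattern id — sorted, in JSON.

Build:
Trie (insert patterns):
  0='ε' goto c→1
  1='c' goto c→5 d→2
  2='cd' goto a→3
  3='cda' goto d→4
  4='cdad' goto ·  ←P0
  5='cc' goto b→6
  6='ccb' goto a→7
  7='ccba' goto a→8
  8='ccbaa' goto d→9
  9='ccbaad' goto ·  ←P1

Failure links (BFS by depth):
  fail(1) 'c': from fail(0)=0 chase 'c': 0 ⇒ 0;  out=∅∪out(0)=∅
  fail(2) 'cd': from fail(1)=0 chase 'd': 0 ⇒ 0;  out=∅∪out(0)=∅
  fail(5) 'cc': from fail(1)=0 chase 'c': 0 ⇒ 1;  out=∅∪out(1)=∅
  fail(3) 'cda': from fail(2)=0 chase 'a': 0 ⇒ 0;  out=∅∪out(0)=∅
  fail(6) 'ccb': from fail(5)=1 chase 'b': 1→0 ⇒ 0;  out=∅∪out(0)=∅
  fail(4) 'cdad': from fail(3)=0 chase 'd': 0 ⇒ 0;  out={0}∪out(0)={0}
  fail(7) 'ccba': from fail(6)=0 chase 'a': 0 ⇒ 0;  out=∅∪out(0)=∅
  fail(8) 'ccbaa': from fail(7)=0 chase 'a': 0 ⇒ 0;  out=∅∪out(0)=∅
  fail(9) 'ccbaad': from fail(8)=0 chase 'd': 0 ⇒ 0;  out={1}∪out(0)={1}

Scan:
[0] read 'd'  n0⇒n0
[1] read 'a'  n0⇒n0
[2] read 'a'  n0⇒n0
[3] read 'c'  n0⇒n1
[4] read 'd'  n1⇒n2
[5] read 'a'  n2⇒n3
[6] read 'd'  n3⇒n4  → match P0@[3:6]
[7] read 'b'  n4⇒n0 (fail-walked)
[8] read 'c'  n0⇒n1
[9] read 'd'  n1⇒n2
[10] read 'a'  n2⇒n3
[11] read 'd'  n3⇒n4  → match P0@[8:11]
[12] read 'c'  n4⇒n1 (fail-walked)
[13] read 'c'  n1⇒n5
[14] read 'b'  n5⇒n6
[15] read 'a'  n6⇒n7
[16] read 'a'  n7⇒n8
[17] read 'd'  n8⇒n9  → match P1@[12:17]
[18] read 'd'  n9⇒n0 (fail-walked)
[19] read 'c'  n0⇒n1
[20] read 'c'  n1⇒n5
[21] read 'b'  n5⇒n6
[22] read 'a'  n6⇒n7
[23] read 'a'  n7⇒n8
[24] read 'd'  n8⇒n9  → match P1@[19:24]
[25] read 'c'  n9⇒n1 (fail-walked)
[26] read 'c'  n1⇒n5
[27] read 'b'  n5⇒n6
[28] read 'a'  n6⇒n7
[29] read 'a'  n7⇒n8
[30] read 'd'  n8⇒n9  → match P1@[25:30]
[31] read 'a'  n9⇒n0 (fail-walked)
[32] read 'c'  n0⇒n1
[33] read 'd'  n1⇒n2
[34] read 'a'  n2⇒n3
[35] read 'd'  n3⇒n4  → match P0@[32:35]
[36] read 'c'  n4⇒n1 (fail-walked)
[37] read 'c'  n1⇒n5
[38] read 'b'  n5⇒n6
[39] read 'a'  n6⇒n7
[40] read 'a'  n7⇒n8
[41] read 'd'  n8⇒n9  → match P1@[36:41]
[42] read 'c'  n9⇒n1 (fail-walked)
[43] read 'd'  n1⇒n2
[44] read 'a'  n2⇒n3
[45] read 'd'  n3⇒n4  → match P0@[42:45]
[46] read 'a'  n4⇒n0 (fail-walked)
[47] read 'a'  n0⇒n0
[48] read 'c'  n0⇒n1
[49] read 'd'  n1⇒n2
[50] read 'c'  n2⇒n1 (fail-walked)
[51] read 'a'  n1⇒n0 (fail-walked)
[52] read 'c'  n0⇒n1
[53] read 'c'  n1⇒n5
[54] read 'c'  n5⇒n5 (fail-walked)
[55] read 'd'  n5⇒n2 (fail-walked)
[56] read 'a'  n2⇒n3
[57] read 'd'  n3⇒n4  → match P0@[54:57]
[58] read 'd'  n4⇒n0 (fail-walked)
[59] read 'b'  n0⇒n0
[60] read 'a'  n0⇒n0
[61] read 'c'  n0⇒n1
[62] read 'c'  n1⇒n5
[63] read 'b'  n5⇒n6
[64] read 'a'  n6⇒n7
[65] read 'a'  n7⇒n8
[66] read 'd'  n8⇒n9  → match P1@[61:66]
[67] read 'b'  n9⇒n0 (fail-walked)

Matches: [[6,0],[11,0],[17,1],[24,1],[30,1],[35,0],[41,1],[45,0],[57,0],[66,1]]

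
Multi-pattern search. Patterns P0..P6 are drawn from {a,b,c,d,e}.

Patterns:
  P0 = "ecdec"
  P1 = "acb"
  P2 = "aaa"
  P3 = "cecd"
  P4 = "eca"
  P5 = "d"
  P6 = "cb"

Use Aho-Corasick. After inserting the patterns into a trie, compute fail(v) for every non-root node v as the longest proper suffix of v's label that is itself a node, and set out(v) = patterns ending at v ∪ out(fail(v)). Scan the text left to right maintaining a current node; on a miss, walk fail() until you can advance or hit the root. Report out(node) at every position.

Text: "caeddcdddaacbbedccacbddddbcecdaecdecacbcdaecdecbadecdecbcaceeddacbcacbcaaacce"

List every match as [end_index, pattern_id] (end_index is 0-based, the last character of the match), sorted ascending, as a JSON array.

Build:
Trie nodes:
  0='ε' goto a→6 c→11 d→16 e→1
  1='e' goto c→2
  2='ec' goto a→15 d→3
  3='ecd' goto e→4
  4='ecde' goto c→5
  5='ecdec' goto ·  [P0 ends]
  6='a' goto a→9 c→7
  7='ac' goto b→8
  8='acb' goto ·  [P1 ends]
  9='aa' goto a→10
  10='aaa' goto ·  [P2 ends]
  11='c' goto b→17 e→12
  12='ce' goto c→13
  13='cec' goto d→14
  14='cecd' goto ·  [P3 ends]
  15='eca' goto ·  [P4 ends]
  16='d' goto ·  [P5 ends]
  17='cb' goto ·  [P6 ends]

Failure links (BFS by depth):
  fail(1) 'e': from fail(0)=0 chase 'e': 0 ⇒ 0;  out=∅∪out(0)=∅
  fail(6) 'a': from fail(0)=0 chase 'a': 0 ⇒ 0;  out=∅∪out(0)=∅
  fail(11) 'c': from fail(0)=0 chase 'c': 0 ⇒ 0;  out=∅∪out(0)=∅
  fail(16) 'd': from fail(0)=0 chase 'd': 0 ⇒ 0;  out={5}∪out(0)={5}
  fail(2) 'ec': from fail(1)=0 chase 'c': 0 ⇒ 11;  out=∅∪out(11)=∅
  fail(7) 'ac': from fail(6)=0 chase 'c': 0 ⇒ 11;  out=∅∪out(11)=∅
  fail(9) 'aa': from fail(6)=0 chase 'a': 0 ⇒ 6;  out=∅∪out(6)=∅
  fail(12) 'ce': from fail(11)=0 chase 'e': 0 ⇒ 1;  out=∅∪out(1)=∅
  fail(17) 'cb': from fail(11)=0 chase 'b': 0 ⇒ 0;  out={6}∪out(0)={6}
  fail(3) 'ecd': from fail(2)=11 chase 'd': 11→0 ⇒ 16;  out=∅∪out(16)={5}
  fail(8) 'acb': from fail(7)=11 chase 'b': 11 ⇒ 17;  out={1}∪out(17)={1,6}
  fail(10) 'aaa': from fail(9)=6 chase 'a': 6 ⇒ 9;  out={2}∪out(9)={2}
  fail(13) 'cec': from fail(12)=1 chase 'c': 1 ⇒ 2;  out=∅∪out(2)=∅
  fail(15) 'eca': from fail(2)=11 chase 'a': 11→0 ⇒ 6;  out={4}∪out(6)={4}
  fail(4) 'ecde': from fail(3)=16 chase 'e': 16→0 ⇒ 1;  out=∅∪out(1)=∅
  fail(14) 'cecd': from fail(13)=2 chase 'd': 2 ⇒ 3;  out={3}∪out(3)={3,5}
  fail(5) 'ecdec': from fail(4)=1 chase 'c': 1 ⇒ 2;  out={0}∪out(2)={0}

Scan:
pos 0 'c': at 11
pos 1 'a': at 6 (fail-walked)
pos 2 'e': at 1 (fail-walked)
pos 3 'd': at 16 (fail-walked)  emit P5@[3:3]
pos 4 'd': at 16 (fail-walked)  emit P5@[4:4]
pos 5 'c': at 11 (fail-walked)
pos 6 'd': at 16 (fail-walked)  emit P5@[6:6]
pos 7 'd': at 16 (fail-walked)  emit P5@[7:7]
pos 8 'd': at 16 (fail-walked)  emit P5@[8:8]
pos 9 'a': at 6 (fail-walked)
pos 10 'a': at 9
pos 11 'c': at 7 (fail-walked)
pos 12 'b': at 8  emit P1@[10:12],P6@[11:12]
pos 13 'b': at 0 (fail-walked)
pos 14 'e': at 1
pos 15 'd': at 16 (fail-walked)  emit P5@[15:15]
pos 16 'c': at 11 (fail-walked)
pos 17 'c': at 11 (fail-walked)
pos 18 'a': at 6 (fail-walked)
pos 19 'c': at 7
pos 20 'b': at 8  emit P1@[18:20],P6@[19:20]
pos 21 'd': at 16 (fail-walked)  emit P5@[21:21]
pos 22 'd': at 16 (fail-walked)  emit P5@[22:22]
pos 23 'd': at 16 (fail-walked)  emit P5@[23:23]
pos 24 'd': at 16 (fail-walked)  emit P5@[24:24]
pos 25 'b': at 0 (fail-walked)
pos 26 'c': at 11
pos 27 'e': at 12
pos 28 'c': at 13
pos 29 'd': at 14  emit P3@[26:29],P5@[29:29]
pos 30 'a': at 6 (fail-walked)
pos 31 'e': at 1 (fail-walked)
pos 32 'c': at 2
pos 33 'd': at 3  emit P5@[33:33]
pos 34 'e': at 4
pos 35 'c': at 5  emit P0@[31:35]
pos 36 'a': at 15 (fail-walked)  emit P4@[34:36]
pos 37 'c': at 7 (fail-walked)
pos 38 'b': at 8  emit P1@[36:38],P6@[37:38]
pos 39 'c': at 11 (fail-walked)
pos 40 'd': at 16 (fail-walked)  emit P5@[40:40]
pos 41 'a': at 6 (fail-walked)
pos 42 'e': at 1 (fail-walked)
pos 43 'c': at 2
pos 44 'd': at 3  emit P5@[44:44]
pos 45 'e': at 4
pos 46 'c': at 5  emit P0@[42:46]
pos 47 'b': at 17 (fail-walked)  emit P6@[46:47]
pos 48 'a': at 6 (fail-walked)
pos 49 'd': at 16 (fail-walked)  emit P5@[49:49]
pos 50 'e': at 1 (fail-walked)
pos 51 'c': at 2
pos 52 'd': at 3  emit P5@[52:52]
pos 53 'e': at 4
pos 54 'c': at 5  emit P0@[50:54]
pos 55 'b': at 17 (fail-walked)  emit P6@[54:55]
pos 56 'c': at 11 (fail-walked)
pos 57 'a': at 6 (fail-walked)
pos 58 'c': at 7
pos 59 'e': at 12 (fail-walked)
pos 60 'e': at 1 (fail-walked)
pos 61 'd': at 16 (fail-walked)  emit P5@[61:61]
pos 62 'd': at 16 (fail-walked)  emit P5@[62:62]
pos 63 'a': at 6 (fail-walked)
pos 64 'c': at 7
pos 65 'b': at 8  emit P1@[63:65],P6@[64:65]
pos 66 'c': at 11 (fail-walked)
pos 67 'a': at 6 (fail-walked)
pos 68 'c': at 7
pos 69 'b': at 8  emit P1@[67:69],P6@[68:69]
pos 70 'c': at 11 (fail-walked)
pos 71 'a': at 6 (fail-walked)
pos 72 'a': at 9
pos 73 'a': at 10  emit P2@[71:73]
pos 74 'c': at 7 (fail-walked)
pos 75 'c': at 11 (fail-walked)
pos 76 'e': at 12

All matches (sorted): [[3,5],[4,5],[6,5],[7,5],[8,5],[12,1],[12,6],[15,5],[20,1],[20,6],[21,5],[22,5],[23,5],[24,5],[29,3],[29,5],[33,5],[35,0],[36,4],[38,1],[38,6],[40,5],[44,5],[46,0],[47,6],[49,5],[52,5],[54,0],[55,6],[61,5],[62,5],[65,1],[65,6],[69,1],[69,6],[73,2]]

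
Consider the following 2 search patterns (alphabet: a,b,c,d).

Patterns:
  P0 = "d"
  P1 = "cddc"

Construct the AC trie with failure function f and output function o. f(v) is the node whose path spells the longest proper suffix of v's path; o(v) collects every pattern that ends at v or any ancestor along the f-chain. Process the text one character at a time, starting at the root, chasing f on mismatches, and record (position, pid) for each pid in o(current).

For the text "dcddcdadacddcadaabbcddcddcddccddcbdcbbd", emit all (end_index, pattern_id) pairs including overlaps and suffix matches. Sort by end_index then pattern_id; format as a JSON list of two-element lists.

Build automaton:
Trie nodes:
  0='ε' goto c→2 d→1
  1='d' goto ·  ←P0
  2='c' goto d→3
  3='cd' goto d→4
  4='cdd' goto c→5
  5='cddc' goto ·  ←P1

Failure links (BFS by depth):
  n1('d'): parent n0 fail=0; on 'd' 0 → fail=0;  out {0}∪∅={0}
  n2('c'): parent n0 fail=0; on 'c' 0 → fail=0;  out ∅∪∅=∅
  n3('cd'): parent n2 fail=0; on 'd' 0 → fail=1;  out ∅∪{0}={0}
  n4('cdd'): parent n3 fail=1; on 'd' 1→0 → fail=1;  out ∅∪{0}={0}
  n5('cddc'): parent n4 fail=1; on 'c' 1→0 → fail=2;  out {1}∪∅={1}

Scan:
[0] read 'd'  n0⇒n1  emit P0@[0:0]
[1] read 'c'  n1⇒n2 (fail-walked)
[2] read 'd'  n2⇒n3  emit P0@[2:2]
[3] read 'd'  n3⇒n4  emit P0@[3:3]
[4] read 'c'  n4⇒n5  emit P1@[1:4]
[5] read 'd'  n5⇒n3 (fail-walked)  emit P0@[5:5]
[6] read 'a'  n3⇒n0 (fail-walked)
[7] read 'd'  n0⇒n1  emit P0@[7:7]
[8] read 'a'  n1⇒n0 (fail-walked)
[9] read 'c'  n0⇒n2
[10] read 'd'  n2⇒n3  emit P0@[10:10]
[11] read 'd'  n3⇒n4  emit P0@[11:11]
[12] read 'c'  n4⇒n5  emit P1@[9:12]
[13] read 'a'  n5⇒n0 (fail-walked)
[14] read 'd'  n0⇒n1  emit P0@[14:14]
[15] read 'a'  n1⇒n0 (fail-walked)
[16] read 'a'  n0⇒n0
[17] read 'b'  n0⇒n0
[18] read 'b'  n0⇒n0
[19] read 'c'  n0⇒n2
[20] read 'd'  n2⇒n3  emit P0@[20:20]
[21] read 'd'  n3⇒n4  emit P0@[21:21]
[22] read 'c'  n4⇒n5  emit P1@[19:22]
[23] read 'd'  n5⇒n3 (fail-walked)  emit P0@[23:23]
[24] read 'd'  n3⇒n4  emit P0@[24:24]
[25] read 'c'  n4⇒n5  emit P1@[22:25]
[26] read 'd'  n5⇒n3 (fail-walked)  emit P0@[26:26]
[27] read 'd'  n3⇒n4  emit P0@[27:27]
[28] read 'c'  n4⇒n5  emit P1@[25:28]
[29] read 'c'  n5⇒n2 (fail-walked)
[30] read 'd'  n2⇒n3  emit P0@[30:30]
[31] read 'd'  n3⇒n4  emit P0@[31:31]
[32] read 'c'  n4⇒n5  emit P1@[29:32]
[33] read 'b'  n5⇒n0 (fail-walked)
[34] read 'd'  n0⇒n1  emit P0@[34:34]
[35] read 'c'  n1⇒n2 (fail-walked)
[36] read 'b'  n2⇒n0 (fail-walked)
[37] read 'b'  n0⇒n0
[38] read 'd'  n0⇒n1  emit P0@[38:38]

Matches: [[0,0],[2,0],[3,0],[4,1],[5,0],[7,0],[10,0],[11,0],[12,1],[14,0],[20,0],[21,0],[22,1],[23,0],[24,0],[25,1],[26,0],[27,0],[28,1],[30,0],[31,0],[32,1],[34,0],[38,0]]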